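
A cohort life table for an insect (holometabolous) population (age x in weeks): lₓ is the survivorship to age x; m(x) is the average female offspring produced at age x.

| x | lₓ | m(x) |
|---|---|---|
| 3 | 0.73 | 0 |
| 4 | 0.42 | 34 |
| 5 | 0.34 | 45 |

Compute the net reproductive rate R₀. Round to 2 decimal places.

R₀ = Σ lₓ m(x):
  age 3: 0.73 × 0 = 0.0000
  age 4: 0.42 × 34 = 14.2800
  age 5: 0.34 × 45 = 15.3000
R₀ = 0.0000 + 14.2800 + 15.3000 = 29.5800

29.58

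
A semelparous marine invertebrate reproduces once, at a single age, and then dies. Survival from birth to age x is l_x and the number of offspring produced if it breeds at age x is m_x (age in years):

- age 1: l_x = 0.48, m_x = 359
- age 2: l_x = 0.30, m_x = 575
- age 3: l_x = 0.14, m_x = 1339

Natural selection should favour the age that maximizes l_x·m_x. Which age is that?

Expected offspring if breeding at age x = l_x × m_x:
  age 1: 0.48 × 359 = 172.320
  age 2: 0.30 × 575 = 172.500
  age 3: 0.14 × 1339 = 187.460
Maximum at age 3 (187.460).

3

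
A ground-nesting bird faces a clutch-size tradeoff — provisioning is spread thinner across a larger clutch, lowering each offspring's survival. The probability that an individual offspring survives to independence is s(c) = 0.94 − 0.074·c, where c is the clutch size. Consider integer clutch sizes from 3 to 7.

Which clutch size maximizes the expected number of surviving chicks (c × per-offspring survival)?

Expected surviving chicks = c × s(c):
  c=3: 3 × 0.718 = 2.154
  c=4: 4 × 0.644 = 2.576
  c=5: 5 × 0.570 = 2.850
  c=6: 6 × 0.496 = 2.976
  c=7: 7 × 0.422 = 2.954
Maximum at c = 6 (2.976 surviving chicks).

6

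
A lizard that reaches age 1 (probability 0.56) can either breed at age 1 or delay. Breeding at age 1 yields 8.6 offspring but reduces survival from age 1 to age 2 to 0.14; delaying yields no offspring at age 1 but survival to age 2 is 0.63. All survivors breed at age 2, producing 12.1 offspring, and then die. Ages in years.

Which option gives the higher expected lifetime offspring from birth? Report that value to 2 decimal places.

5.76

breed at age 1: R₀ = 0.56 × (8.6 + 0.14 × 12.1) = 0.56 × 10.2940 = 5.7646
delay to age 2: R₀ = 0.56 × (0.63 × 12.1) = 0.56 × 7.6230 = 4.2689
Higher: breed at age 1 (5.7646).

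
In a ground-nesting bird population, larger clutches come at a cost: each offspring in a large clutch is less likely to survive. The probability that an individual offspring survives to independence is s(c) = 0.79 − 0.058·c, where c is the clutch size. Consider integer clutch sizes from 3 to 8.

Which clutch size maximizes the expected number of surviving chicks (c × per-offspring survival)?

7

Expected surviving chicks = c × s(c):
  c=3: 3 × 0.616 = 1.848
  c=4: 4 × 0.558 = 2.232
  c=5: 5 × 0.500 = 2.500
  c=6: 6 × 0.442 = 2.652
  c=7: 7 × 0.384 = 2.688
  c=8: 8 × 0.326 = 2.608
Maximum at c = 7 (2.688 surviving chicks).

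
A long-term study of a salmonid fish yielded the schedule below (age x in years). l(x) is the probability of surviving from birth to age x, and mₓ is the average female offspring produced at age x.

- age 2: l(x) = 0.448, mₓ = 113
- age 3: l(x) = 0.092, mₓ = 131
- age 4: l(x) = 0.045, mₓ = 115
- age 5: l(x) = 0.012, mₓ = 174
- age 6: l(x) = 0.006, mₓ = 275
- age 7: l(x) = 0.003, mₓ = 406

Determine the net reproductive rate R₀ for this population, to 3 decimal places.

72.807

R₀ = Σ l(x) mₓ:
  age 2: 0.448 × 113 = 50.6240
  age 3: 0.092 × 131 = 12.0520
  age 4: 0.045 × 115 = 5.1750
  age 5: 0.012 × 174 = 2.0880
  age 6: 0.006 × 275 = 1.6500
  age 7: 0.003 × 406 = 1.2180
R₀ = 50.6240 + 12.0520 + 5.1750 + 2.0880 + 1.6500 + 1.2180 = 72.8070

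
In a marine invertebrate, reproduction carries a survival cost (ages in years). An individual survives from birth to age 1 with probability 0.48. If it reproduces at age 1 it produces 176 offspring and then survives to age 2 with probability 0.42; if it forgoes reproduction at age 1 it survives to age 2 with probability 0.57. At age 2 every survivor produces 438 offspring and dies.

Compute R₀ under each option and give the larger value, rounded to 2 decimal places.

breed at age 1: R₀ = 0.48 × (176 + 0.42 × 438) = 0.48 × 359.9600 = 172.7808
delay to age 2: R₀ = 0.48 × (0.57 × 438) = 0.48 × 249.6600 = 119.8368
Higher: breed at age 1 (172.7808).

172.78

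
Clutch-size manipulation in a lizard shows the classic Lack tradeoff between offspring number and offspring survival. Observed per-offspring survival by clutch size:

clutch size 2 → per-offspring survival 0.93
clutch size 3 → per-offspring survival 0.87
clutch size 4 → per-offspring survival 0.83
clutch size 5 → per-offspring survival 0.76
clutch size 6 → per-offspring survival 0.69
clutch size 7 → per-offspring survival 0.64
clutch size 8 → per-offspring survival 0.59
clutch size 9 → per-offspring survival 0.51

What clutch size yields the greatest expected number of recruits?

Expected recruits = c × s(c):
  c=2: 2 × 0.93 = 1.860
  c=3: 3 × 0.87 = 2.610
  c=4: 4 × 0.83 = 3.320
  c=5: 5 × 0.76 = 3.800
  c=6: 6 × 0.69 = 4.140
  c=7: 7 × 0.64 = 4.480
  c=8: 8 × 0.59 = 4.720
  c=9: 9 × 0.51 = 4.590
Maximum at c = 8 (4.720 recruits).

8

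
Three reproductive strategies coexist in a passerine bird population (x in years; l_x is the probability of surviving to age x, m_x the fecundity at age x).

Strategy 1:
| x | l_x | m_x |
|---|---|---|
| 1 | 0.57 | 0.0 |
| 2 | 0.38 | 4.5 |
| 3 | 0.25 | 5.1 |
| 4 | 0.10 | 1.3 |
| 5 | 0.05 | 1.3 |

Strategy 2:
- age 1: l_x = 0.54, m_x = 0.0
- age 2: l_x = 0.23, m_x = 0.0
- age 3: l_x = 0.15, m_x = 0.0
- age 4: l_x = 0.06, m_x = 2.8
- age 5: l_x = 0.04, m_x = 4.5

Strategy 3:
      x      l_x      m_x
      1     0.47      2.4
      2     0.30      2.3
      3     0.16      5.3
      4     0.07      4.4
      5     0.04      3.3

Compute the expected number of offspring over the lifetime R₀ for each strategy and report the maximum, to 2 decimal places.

3.18

Strategy 1: R₀ = 0.57×0.0 + 0.38×4.5 + 0.25×5.1 + 0.10×1.3 + 0.05×1.3 = 3.1800
Strategy 2: R₀ = 0.54×0.0 + 0.23×0.0 + 0.15×0.0 + 0.06×2.8 + 0.04×4.5 = 0.3480
Strategy 3: R₀ = 0.47×2.4 + 0.30×2.3 + 0.16×5.3 + 0.07×4.4 + 0.04×3.3 = 3.1060
Highest R₀: strategy 1 with 3.1800.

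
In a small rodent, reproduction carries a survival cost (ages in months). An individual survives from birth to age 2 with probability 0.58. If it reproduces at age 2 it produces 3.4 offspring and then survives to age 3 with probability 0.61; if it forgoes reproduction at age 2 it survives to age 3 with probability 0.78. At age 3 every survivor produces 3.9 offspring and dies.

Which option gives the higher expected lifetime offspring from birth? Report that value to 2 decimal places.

breed at age 2: R₀ = 0.58 × (3.4 + 0.61 × 3.9) = 0.58 × 5.7790 = 3.3518
delay to age 3: R₀ = 0.58 × (0.78 × 3.9) = 0.58 × 3.0420 = 1.7644
Higher: breed at age 2 (3.3518).

3.35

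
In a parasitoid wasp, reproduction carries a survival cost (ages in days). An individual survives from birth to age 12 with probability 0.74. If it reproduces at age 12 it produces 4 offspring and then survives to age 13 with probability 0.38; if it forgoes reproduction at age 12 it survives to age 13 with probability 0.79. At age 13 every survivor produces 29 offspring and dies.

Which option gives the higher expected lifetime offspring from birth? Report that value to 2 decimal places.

breed at age 12: R₀ = 0.74 × (4 + 0.38 × 29) = 0.74 × 15.0200 = 11.1148
delay to age 13: R₀ = 0.74 × (0.79 × 29) = 0.74 × 22.9100 = 16.9534
Higher: delay to age 13 (16.9534).

16.95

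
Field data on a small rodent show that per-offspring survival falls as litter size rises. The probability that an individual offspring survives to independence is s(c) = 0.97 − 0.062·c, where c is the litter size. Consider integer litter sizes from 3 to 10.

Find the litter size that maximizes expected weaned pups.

8

Expected weaned pups = c × s(c):
  c=3: 3 × 0.784 = 2.352
  c=4: 4 × 0.722 = 2.888
  c=5: 5 × 0.660 = 3.300
  c=6: 6 × 0.598 = 3.588
  c=7: 7 × 0.536 = 3.752
  c=8: 8 × 0.474 = 3.792
  c=9: 9 × 0.412 = 3.708
  c=10: 10 × 0.350 = 3.500
Maximum at c = 8 (3.792 weaned pups).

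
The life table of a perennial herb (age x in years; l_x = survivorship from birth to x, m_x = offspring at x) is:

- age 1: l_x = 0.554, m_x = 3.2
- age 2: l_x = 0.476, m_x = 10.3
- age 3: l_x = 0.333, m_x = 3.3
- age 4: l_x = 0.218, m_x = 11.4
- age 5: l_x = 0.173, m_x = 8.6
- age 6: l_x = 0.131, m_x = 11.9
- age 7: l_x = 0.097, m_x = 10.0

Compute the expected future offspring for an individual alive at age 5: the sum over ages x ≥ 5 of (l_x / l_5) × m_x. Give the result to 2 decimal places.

l_5 = 0.173. Conditional survival from age 5 to x is l_x / l_5.
  x=5: (0.173/0.173) × 8.6 = 8.6000
  x=6: (0.131/0.173) × 11.9 = 9.0110
  x=7: (0.097/0.173) × 10.0 = 5.6069
Sum = 8.6000 + 9.0110 + 5.6069 = 23.2179

23.22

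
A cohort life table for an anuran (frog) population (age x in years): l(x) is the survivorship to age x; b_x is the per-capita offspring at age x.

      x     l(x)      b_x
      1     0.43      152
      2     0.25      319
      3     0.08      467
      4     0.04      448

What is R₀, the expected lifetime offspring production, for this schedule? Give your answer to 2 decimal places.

200.39

R₀ = Σ l(x) b_x:
  age 1: 0.43 × 152 = 65.3600
  age 2: 0.25 × 319 = 79.7500
  age 3: 0.08 × 467 = 37.3600
  age 4: 0.04 × 448 = 17.9200
R₀ = 65.3600 + 79.7500 + 37.3600 + 17.9200 = 200.3900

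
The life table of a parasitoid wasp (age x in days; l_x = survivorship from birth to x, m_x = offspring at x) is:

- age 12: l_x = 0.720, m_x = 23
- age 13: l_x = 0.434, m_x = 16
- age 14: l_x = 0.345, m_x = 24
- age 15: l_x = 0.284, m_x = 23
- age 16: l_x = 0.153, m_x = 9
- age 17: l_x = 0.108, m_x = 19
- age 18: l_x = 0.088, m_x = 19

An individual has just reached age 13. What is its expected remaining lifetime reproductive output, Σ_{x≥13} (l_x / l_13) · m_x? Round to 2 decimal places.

61.88

l_13 = 0.434. Conditional survival from age 13 to x is l_x / l_13.
  x=13: (0.434/0.434) × 16 = 16.0000
  x=14: (0.345/0.434) × 24 = 19.0783
  x=15: (0.284/0.434) × 23 = 15.0507
  x=16: (0.153/0.434) × 9 = 3.1728
  x=17: (0.108/0.434) × 19 = 4.7281
  x=18: (0.088/0.434) × 19 = 3.8525
Sum = 16.0000 + 19.0783 + 15.0507 + 3.1728 + 4.7281 + 3.8525 = 61.8825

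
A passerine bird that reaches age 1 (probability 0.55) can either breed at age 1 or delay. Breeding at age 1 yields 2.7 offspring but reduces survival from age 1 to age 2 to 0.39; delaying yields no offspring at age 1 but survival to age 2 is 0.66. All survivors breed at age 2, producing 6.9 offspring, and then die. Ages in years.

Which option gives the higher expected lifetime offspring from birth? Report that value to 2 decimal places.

breed at age 1: R₀ = 0.55 × (2.7 + 0.39 × 6.9) = 0.55 × 5.3910 = 2.9651
delay to age 2: R₀ = 0.55 × (0.66 × 6.9) = 0.55 × 4.5540 = 2.5047
Higher: breed at age 1 (2.9651).

2.97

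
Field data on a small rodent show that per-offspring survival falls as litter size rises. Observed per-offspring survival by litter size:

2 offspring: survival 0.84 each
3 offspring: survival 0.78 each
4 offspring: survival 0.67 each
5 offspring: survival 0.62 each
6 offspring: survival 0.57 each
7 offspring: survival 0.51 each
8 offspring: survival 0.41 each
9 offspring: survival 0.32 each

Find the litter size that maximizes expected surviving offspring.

7

Expected surviving offspring = c × s(c):
  c=2: 2 × 0.84 = 1.680
  c=3: 3 × 0.78 = 2.340
  c=4: 4 × 0.67 = 2.680
  c=5: 5 × 0.62 = 3.100
  c=6: 6 × 0.57 = 3.420
  c=7: 7 × 0.51 = 3.570
  c=8: 8 × 0.41 = 3.280
  c=9: 9 × 0.32 = 2.880
Maximum at c = 7 (3.570 surviving offspring).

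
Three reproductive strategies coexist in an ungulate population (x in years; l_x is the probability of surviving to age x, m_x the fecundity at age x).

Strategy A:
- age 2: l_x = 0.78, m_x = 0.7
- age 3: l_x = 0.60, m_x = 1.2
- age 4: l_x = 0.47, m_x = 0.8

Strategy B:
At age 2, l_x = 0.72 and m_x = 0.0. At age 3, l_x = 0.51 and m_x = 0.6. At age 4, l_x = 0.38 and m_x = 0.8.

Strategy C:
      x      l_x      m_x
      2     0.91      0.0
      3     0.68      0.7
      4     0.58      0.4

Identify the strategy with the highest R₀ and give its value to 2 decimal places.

1.64

Strategy A: R₀ = 0.78×0.7 + 0.60×1.2 + 0.47×0.8 = 1.6420
Strategy B: R₀ = 0.72×0.0 + 0.51×0.6 + 0.38×0.8 = 0.6100
Strategy C: R₀ = 0.91×0.0 + 0.68×0.7 + 0.58×0.4 = 0.7080
Highest R₀: strategy A with 1.6420.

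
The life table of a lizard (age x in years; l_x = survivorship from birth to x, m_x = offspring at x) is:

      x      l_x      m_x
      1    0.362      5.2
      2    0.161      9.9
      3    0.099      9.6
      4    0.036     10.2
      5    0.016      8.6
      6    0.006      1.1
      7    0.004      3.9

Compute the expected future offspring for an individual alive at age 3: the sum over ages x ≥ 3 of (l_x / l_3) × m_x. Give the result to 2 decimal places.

l_3 = 0.099. Conditional survival from age 3 to x is l_x / l_3.
  x=3: (0.099/0.099) × 9.6 = 9.6000
  x=4: (0.036/0.099) × 10.2 = 3.7091
  x=5: (0.016/0.099) × 8.6 = 1.3899
  x=6: (0.006/0.099) × 1.1 = 0.0667
  x=7: (0.004/0.099) × 3.9 = 0.1576
Sum = 9.6000 + 3.7091 + 1.3899 + 0.0667 + 0.1576 = 14.9232

14.92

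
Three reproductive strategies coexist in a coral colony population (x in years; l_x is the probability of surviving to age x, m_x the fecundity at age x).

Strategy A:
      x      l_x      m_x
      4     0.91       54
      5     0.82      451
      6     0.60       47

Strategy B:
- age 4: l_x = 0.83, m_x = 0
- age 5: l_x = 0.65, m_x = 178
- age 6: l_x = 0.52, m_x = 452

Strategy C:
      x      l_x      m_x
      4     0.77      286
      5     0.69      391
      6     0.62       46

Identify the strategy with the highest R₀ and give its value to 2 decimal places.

Strategy A: R₀ = 0.91×54 + 0.82×451 + 0.60×47 = 447.1600
Strategy B: R₀ = 0.83×0 + 0.65×178 + 0.52×452 = 350.7400
Strategy C: R₀ = 0.77×286 + 0.69×391 + 0.62×46 = 518.5300
Highest R₀: strategy C with 518.5300.

518.53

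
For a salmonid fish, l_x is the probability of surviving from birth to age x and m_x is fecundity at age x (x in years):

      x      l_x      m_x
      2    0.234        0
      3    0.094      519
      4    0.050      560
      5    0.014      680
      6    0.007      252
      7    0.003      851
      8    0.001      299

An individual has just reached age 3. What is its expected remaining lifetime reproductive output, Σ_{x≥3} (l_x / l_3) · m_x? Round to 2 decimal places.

967.26

l_3 = 0.094. Conditional survival from age 3 to x is l_x / l_3.
  x=3: (0.094/0.094) × 519 = 519.0000
  x=4: (0.050/0.094) × 560 = 297.8723
  x=5: (0.014/0.094) × 680 = 101.2766
  x=6: (0.007/0.094) × 252 = 18.7660
  x=7: (0.003/0.094) × 851 = 27.1596
  x=8: (0.001/0.094) × 299 = 3.1809
Sum = 519.0000 + 297.8723 + 101.2766 + 18.7660 + 27.1596 + 3.1809 = 967.2553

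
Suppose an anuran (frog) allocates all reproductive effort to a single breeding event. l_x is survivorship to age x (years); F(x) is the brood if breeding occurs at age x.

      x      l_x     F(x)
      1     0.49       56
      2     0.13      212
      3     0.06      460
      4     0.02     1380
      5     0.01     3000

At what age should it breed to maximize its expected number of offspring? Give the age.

5

Expected offspring if breeding at age x = l_x × F(x):
  age 1: 0.49 × 56 = 27.440
  age 2: 0.13 × 212 = 27.560
  age 3: 0.06 × 460 = 27.600
  age 4: 0.02 × 1380 = 27.600
  age 5: 0.01 × 3000 = 30.000
Maximum at age 5 (30.000).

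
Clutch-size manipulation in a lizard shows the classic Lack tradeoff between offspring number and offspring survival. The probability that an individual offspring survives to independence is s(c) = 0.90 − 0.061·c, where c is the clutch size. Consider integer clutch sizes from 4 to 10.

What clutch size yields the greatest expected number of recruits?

Expected recruits = c × s(c):
  c=4: 4 × 0.656 = 2.624
  c=5: 5 × 0.595 = 2.975
  c=6: 6 × 0.534 = 3.204
  c=7: 7 × 0.473 = 3.311
  c=8: 8 × 0.412 = 3.296
  c=9: 9 × 0.351 = 3.159
  c=10: 10 × 0.290 = 2.900
Maximum at c = 7 (3.311 recruits).

7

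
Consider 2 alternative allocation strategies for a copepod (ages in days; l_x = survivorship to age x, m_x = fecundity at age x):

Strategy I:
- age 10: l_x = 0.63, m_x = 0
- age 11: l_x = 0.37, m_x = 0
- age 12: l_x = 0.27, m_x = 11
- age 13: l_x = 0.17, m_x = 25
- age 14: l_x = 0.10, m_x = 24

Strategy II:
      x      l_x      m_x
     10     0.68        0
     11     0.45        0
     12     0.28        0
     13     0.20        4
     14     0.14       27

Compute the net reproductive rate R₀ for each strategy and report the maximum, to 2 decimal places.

Strategy I: R₀ = 0.63×0 + 0.37×0 + 0.27×11 + 0.17×25 + 0.10×24 = 9.6200
Strategy II: R₀ = 0.68×0 + 0.45×0 + 0.28×0 + 0.20×4 + 0.14×27 = 4.5800
Highest R₀: strategy I with 9.6200.

9.62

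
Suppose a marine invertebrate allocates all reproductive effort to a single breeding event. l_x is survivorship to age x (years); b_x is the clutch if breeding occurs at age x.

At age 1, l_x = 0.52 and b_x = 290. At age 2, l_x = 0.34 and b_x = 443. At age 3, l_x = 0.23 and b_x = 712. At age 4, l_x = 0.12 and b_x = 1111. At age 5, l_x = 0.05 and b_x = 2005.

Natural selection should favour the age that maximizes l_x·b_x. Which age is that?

Expected offspring if breeding at age x = l_x × b_x:
  age 1: 0.52 × 290 = 150.800
  age 2: 0.34 × 443 = 150.620
  age 3: 0.23 × 712 = 163.760
  age 4: 0.12 × 1111 = 133.320
  age 5: 0.05 × 2005 = 100.250
Maximum at age 3 (163.760).

3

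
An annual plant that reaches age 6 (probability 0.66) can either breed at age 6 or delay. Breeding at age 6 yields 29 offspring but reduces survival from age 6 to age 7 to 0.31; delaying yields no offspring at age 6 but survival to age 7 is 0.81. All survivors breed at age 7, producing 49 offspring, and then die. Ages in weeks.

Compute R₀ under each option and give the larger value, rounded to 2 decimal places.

29.17

breed at age 6: R₀ = 0.66 × (29 + 0.31 × 49) = 0.66 × 44.1900 = 29.1654
delay to age 7: R₀ = 0.66 × (0.81 × 49) = 0.66 × 39.6900 = 26.1954
Higher: breed at age 6 (29.1654).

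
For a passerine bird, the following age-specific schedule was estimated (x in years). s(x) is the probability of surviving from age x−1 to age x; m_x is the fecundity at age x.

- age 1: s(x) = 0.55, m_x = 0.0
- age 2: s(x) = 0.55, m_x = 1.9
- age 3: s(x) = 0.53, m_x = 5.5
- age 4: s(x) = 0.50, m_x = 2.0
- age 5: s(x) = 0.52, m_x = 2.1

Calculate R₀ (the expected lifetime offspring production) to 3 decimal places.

Survivorship from birth: l_x = s_1·s_2·…·s_x.
  l_1 = 0.55000
  l_2 = 0.30250
  l_3 = 0.16033
  l_4 = 0.08016
  l_5 = 0.04168
R₀ = Σ l_x m_x:
  age 1: 0.55000 × 0.0 = 0.0000
  age 2: 0.30250 × 1.9 = 0.5747
  age 3: 0.16033 × 5.5 = 0.8818
  age 4: 0.08016 × 2.0 = 0.1603
  age 5: 0.04168 × 2.1 = 0.0875
R₀ = 0.0000 + 0.5747 + 0.8818 + 0.1603 + 0.0875 = 1.7044

1.704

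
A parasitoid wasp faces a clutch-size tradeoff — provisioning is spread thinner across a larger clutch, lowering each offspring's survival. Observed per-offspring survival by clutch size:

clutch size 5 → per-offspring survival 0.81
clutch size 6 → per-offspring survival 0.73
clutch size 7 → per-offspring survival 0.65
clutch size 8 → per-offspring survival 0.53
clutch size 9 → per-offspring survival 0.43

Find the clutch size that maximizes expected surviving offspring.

Expected surviving offspring = c × s(c):
  c=5: 5 × 0.81 = 4.050
  c=6: 6 × 0.73 = 4.380
  c=7: 7 × 0.65 = 4.550
  c=8: 8 × 0.53 = 4.240
  c=9: 9 × 0.43 = 3.870
Maximum at c = 7 (4.550 surviving offspring).

7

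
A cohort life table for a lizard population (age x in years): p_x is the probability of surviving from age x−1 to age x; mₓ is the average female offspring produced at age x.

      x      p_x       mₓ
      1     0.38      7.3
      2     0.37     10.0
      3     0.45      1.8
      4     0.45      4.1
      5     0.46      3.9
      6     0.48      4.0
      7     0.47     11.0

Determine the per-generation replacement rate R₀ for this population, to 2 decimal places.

4.52

Survivorship from birth: l_x = p_1·p_2·…·p_x.
  l_1 = 0.38000
  l_2 = 0.14060
  l_3 = 0.06327
  l_4 = 0.02847
  l_5 = 0.01310
  l_6 = 0.00629
  l_7 = 0.00295
R₀ = Σ l_x mₓ:
  age 1: 0.38000 × 7.3 = 2.7740
  age 2: 0.14060 × 10.0 = 1.4060
  age 3: 0.06327 × 1.8 = 0.1139
  age 4: 0.02847 × 4.1 = 0.1167
  age 5: 0.01310 × 3.9 = 0.0511
  age 6: 0.00629 × 4.0 = 0.0252
  age 7: 0.00295 × 11.0 = 0.0324
R₀ = 2.7740 + 1.4060 + 0.1139 + 0.1167 + 0.0511 + 0.0252 + 0.0324 = 4.5193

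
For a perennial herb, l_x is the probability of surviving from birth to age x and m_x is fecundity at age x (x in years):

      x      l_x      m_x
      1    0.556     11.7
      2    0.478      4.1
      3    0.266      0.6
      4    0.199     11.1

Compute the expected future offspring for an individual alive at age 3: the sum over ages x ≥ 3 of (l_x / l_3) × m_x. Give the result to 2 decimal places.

l_3 = 0.266. Conditional survival from age 3 to x is l_x / l_3.
  x=3: (0.266/0.266) × 0.6 = 0.6000
  x=4: (0.199/0.266) × 11.1 = 8.3041
Sum = 0.6000 + 8.3041 = 8.9041

8.90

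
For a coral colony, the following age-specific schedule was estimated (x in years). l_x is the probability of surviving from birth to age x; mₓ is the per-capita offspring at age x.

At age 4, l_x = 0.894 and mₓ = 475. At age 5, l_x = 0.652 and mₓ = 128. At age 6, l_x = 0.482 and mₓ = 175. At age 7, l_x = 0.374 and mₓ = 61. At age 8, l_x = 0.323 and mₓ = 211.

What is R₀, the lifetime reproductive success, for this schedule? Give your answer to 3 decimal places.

683.423

R₀ = Σ l_x mₓ:
  age 4: 0.894 × 475 = 424.6500
  age 5: 0.652 × 128 = 83.4560
  age 6: 0.482 × 175 = 84.3500
  age 7: 0.374 × 61 = 22.8140
  age 8: 0.323 × 211 = 68.1530
R₀ = 424.6500 + 83.4560 + 84.3500 + 22.8140 + 68.1530 = 683.4230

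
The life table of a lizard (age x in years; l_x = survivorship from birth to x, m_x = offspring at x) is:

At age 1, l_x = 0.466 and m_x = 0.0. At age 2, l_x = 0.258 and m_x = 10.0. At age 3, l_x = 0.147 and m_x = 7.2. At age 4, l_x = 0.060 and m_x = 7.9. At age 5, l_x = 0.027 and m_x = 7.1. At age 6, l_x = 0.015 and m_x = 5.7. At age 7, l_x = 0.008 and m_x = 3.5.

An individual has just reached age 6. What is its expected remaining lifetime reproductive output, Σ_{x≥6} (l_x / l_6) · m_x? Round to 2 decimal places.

l_6 = 0.015. Conditional survival from age 6 to x is l_x / l_6.
  x=6: (0.015/0.015) × 5.7 = 5.7000
  x=7: (0.008/0.015) × 3.5 = 1.8667
Sum = 5.7000 + 1.8667 = 7.5667

7.57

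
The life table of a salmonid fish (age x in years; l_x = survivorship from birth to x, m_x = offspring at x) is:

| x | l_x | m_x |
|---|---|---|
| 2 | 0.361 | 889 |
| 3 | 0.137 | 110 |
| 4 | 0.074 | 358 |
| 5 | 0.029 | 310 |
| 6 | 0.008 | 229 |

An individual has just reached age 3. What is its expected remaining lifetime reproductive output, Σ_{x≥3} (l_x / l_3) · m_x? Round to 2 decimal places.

l_3 = 0.137. Conditional survival from age 3 to x is l_x / l_3.
  x=3: (0.137/0.137) × 110 = 110.0000
  x=4: (0.074/0.137) × 358 = 193.3723
  x=5: (0.029/0.137) × 310 = 65.6204
  x=6: (0.008/0.137) × 229 = 13.3723
Sum = 110.0000 + 193.3723 + 65.6204 + 13.3723 = 382.3650

382.36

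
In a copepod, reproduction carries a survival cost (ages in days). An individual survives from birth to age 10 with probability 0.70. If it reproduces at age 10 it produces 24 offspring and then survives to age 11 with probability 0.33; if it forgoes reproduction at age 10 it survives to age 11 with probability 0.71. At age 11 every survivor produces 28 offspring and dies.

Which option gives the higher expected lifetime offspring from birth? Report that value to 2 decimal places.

breed at age 10: R₀ = 0.70 × (24 + 0.33 × 28) = 0.70 × 33.2400 = 23.2680
delay to age 11: R₀ = 0.70 × (0.71 × 28) = 0.70 × 19.8800 = 13.9160
Higher: breed at age 10 (23.2680).

23.27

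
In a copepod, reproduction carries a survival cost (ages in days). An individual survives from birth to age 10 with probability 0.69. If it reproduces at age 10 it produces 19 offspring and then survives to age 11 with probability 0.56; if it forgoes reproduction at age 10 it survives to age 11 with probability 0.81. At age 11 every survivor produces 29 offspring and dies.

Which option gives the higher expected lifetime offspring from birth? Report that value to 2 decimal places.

24.32

breed at age 10: R₀ = 0.69 × (19 + 0.56 × 29) = 0.69 × 35.2400 = 24.3156
delay to age 11: R₀ = 0.69 × (0.81 × 29) = 0.69 × 23.4900 = 16.2081
Higher: breed at age 10 (24.3156).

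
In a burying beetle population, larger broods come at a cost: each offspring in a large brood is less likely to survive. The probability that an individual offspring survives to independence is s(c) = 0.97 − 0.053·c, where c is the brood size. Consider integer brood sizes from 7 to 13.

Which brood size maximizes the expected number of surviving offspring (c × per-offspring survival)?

Expected surviving offspring = c × s(c):
  c=7: 7 × 0.599 = 4.193
  c=8: 8 × 0.546 = 4.368
  c=9: 9 × 0.493 = 4.437
  c=10: 10 × 0.440 = 4.400
  c=11: 11 × 0.387 = 4.257
  c=12: 12 × 0.334 = 4.008
  c=13: 13 × 0.281 = 3.653
Maximum at c = 9 (4.437 surviving offspring).

9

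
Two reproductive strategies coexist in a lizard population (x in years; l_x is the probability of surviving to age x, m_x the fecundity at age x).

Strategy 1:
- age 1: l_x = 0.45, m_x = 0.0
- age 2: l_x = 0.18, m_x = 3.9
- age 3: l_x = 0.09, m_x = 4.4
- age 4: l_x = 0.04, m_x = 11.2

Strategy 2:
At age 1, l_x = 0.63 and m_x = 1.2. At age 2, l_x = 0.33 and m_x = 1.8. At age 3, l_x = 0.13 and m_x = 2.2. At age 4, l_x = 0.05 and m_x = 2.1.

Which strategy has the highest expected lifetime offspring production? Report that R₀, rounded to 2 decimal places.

1.74

Strategy 1: R₀ = 0.45×0.0 + 0.18×3.9 + 0.09×4.4 + 0.04×11.2 = 1.5460
Strategy 2: R₀ = 0.63×1.2 + 0.33×1.8 + 0.13×2.2 + 0.05×2.1 = 1.7410
Highest R₀: strategy 2 with 1.7410.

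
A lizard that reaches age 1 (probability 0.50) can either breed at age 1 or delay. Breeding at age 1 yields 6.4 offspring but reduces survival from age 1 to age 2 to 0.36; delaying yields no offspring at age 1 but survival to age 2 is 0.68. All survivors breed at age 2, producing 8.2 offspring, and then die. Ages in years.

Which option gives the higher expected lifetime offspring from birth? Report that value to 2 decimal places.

4.68

breed at age 1: R₀ = 0.50 × (6.4 + 0.36 × 8.2) = 0.50 × 9.3520 = 4.6760
delay to age 2: R₀ = 0.50 × (0.68 × 8.2) = 0.50 × 5.5760 = 2.7880
Higher: breed at age 1 (4.6760).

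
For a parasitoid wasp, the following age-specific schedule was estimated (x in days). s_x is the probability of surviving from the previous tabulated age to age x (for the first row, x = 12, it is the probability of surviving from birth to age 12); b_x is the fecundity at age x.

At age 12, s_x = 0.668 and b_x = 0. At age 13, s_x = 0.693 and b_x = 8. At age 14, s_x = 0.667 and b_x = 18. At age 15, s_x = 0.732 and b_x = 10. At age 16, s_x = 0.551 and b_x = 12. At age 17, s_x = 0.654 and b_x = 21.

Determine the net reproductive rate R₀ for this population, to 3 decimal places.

Survivorship from birth: l_x = s_12·s_13·…·s_x.
  l_12 = 0.66800
  l_13 = 0.46292
  l_14 = 0.30877
  l_15 = 0.22602
  l_16 = 0.12454
  l_17 = 0.08145
R₀ = Σ l_x b_x:
  age 12: 0.66800 × 0 = 0.0000
  age 13: 0.46292 × 8 = 3.7034
  age 14: 0.30877 × 18 = 5.5579
  age 15: 0.22602 × 10 = 2.2602
  age 16: 0.12454 × 12 = 1.4945
  age 17: 0.08145 × 21 = 1.7104
R₀ = 0.0000 + 3.7034 + 5.5579 + 2.2602 + 1.4945 + 1.7104 = 14.7264

14.726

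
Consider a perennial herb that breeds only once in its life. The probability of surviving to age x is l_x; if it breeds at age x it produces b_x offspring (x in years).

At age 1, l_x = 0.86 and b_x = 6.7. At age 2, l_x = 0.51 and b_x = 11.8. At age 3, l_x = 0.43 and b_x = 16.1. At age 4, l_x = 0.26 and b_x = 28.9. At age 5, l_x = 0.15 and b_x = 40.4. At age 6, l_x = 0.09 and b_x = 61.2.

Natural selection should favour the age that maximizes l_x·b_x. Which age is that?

4

Expected offspring if breeding at age x = l_x × b_x:
  age 1: 0.86 × 6.7 = 5.762
  age 2: 0.51 × 11.8 = 6.018
  age 3: 0.43 × 16.1 = 6.923
  age 4: 0.26 × 28.9 = 7.514
  age 5: 0.15 × 40.4 = 6.060
  age 6: 0.09 × 61.2 = 5.508
Maximum at age 4 (7.514).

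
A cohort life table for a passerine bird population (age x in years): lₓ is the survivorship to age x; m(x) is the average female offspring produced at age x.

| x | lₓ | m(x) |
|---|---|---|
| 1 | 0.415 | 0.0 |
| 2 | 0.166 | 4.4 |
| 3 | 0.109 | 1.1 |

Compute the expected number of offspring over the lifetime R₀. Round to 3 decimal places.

R₀ = Σ lₓ m(x):
  age 1: 0.415 × 0.0 = 0.0000
  age 2: 0.166 × 4.4 = 0.7304
  age 3: 0.109 × 1.1 = 0.1199
R₀ = 0.0000 + 0.7304 + 0.1199 = 0.8503

0.850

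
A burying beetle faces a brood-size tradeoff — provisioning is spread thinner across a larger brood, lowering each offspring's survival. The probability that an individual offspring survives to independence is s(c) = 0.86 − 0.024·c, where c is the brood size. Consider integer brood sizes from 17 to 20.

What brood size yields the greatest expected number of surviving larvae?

Expected surviving larvae = c × s(c):
  c=17: 17 × 0.452 = 7.684
  c=18: 18 × 0.428 = 7.704
  c=19: 19 × 0.404 = 7.676
  c=20: 20 × 0.380 = 7.600
Maximum at c = 18 (7.704 surviving larvae).

18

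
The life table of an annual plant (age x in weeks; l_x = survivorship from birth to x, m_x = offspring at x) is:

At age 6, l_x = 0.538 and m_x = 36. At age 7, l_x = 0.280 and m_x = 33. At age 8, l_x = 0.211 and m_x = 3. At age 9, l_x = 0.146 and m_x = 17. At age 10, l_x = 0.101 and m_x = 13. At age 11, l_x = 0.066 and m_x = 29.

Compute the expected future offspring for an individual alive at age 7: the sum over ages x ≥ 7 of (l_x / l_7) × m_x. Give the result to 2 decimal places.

55.65

l_7 = 0.280. Conditional survival from age 7 to x is l_x / l_7.
  x=7: (0.280/0.280) × 33 = 33.0000
  x=8: (0.211/0.280) × 3 = 2.2607
  x=9: (0.146/0.280) × 17 = 8.8643
  x=10: (0.101/0.280) × 13 = 4.6893
  x=11: (0.066/0.280) × 29 = 6.8357
Sum = 33.0000 + 2.2607 + 8.8643 + 4.6893 + 6.8357 = 55.6500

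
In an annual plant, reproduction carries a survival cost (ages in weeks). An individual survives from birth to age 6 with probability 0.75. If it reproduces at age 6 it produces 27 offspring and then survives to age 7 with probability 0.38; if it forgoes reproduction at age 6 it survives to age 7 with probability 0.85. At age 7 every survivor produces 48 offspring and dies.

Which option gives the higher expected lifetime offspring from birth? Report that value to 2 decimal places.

breed at age 6: R₀ = 0.75 × (27 + 0.38 × 48) = 0.75 × 45.2400 = 33.9300
delay to age 7: R₀ = 0.75 × (0.85 × 48) = 0.75 × 40.8000 = 30.6000
Higher: breed at age 6 (33.9300).

33.93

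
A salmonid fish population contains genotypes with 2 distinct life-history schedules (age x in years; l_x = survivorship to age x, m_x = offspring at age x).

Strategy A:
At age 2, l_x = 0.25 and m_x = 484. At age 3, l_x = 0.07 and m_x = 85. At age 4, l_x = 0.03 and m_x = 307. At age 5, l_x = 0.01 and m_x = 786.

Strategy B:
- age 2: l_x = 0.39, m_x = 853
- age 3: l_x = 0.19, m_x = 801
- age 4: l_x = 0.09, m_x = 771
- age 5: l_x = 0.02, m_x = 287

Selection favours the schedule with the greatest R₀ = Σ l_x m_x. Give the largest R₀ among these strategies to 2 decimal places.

Strategy A: R₀ = 0.25×484 + 0.07×85 + 0.03×307 + 0.01×786 = 144.0200
Strategy B: R₀ = 0.39×853 + 0.19×801 + 0.09×771 + 0.02×287 = 559.9900
Highest R₀: strategy B with 559.9900.

559.99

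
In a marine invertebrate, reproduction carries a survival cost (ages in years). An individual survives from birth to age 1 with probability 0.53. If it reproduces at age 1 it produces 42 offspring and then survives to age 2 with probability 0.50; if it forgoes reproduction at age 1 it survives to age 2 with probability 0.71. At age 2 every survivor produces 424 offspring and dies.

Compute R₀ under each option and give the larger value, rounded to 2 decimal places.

159.55

breed at age 1: R₀ = 0.53 × (42 + 0.50 × 424) = 0.53 × 254.0000 = 134.6200
delay to age 2: R₀ = 0.53 × (0.71 × 424) = 0.53 × 301.0400 = 159.5512
Higher: delay to age 2 (159.5512).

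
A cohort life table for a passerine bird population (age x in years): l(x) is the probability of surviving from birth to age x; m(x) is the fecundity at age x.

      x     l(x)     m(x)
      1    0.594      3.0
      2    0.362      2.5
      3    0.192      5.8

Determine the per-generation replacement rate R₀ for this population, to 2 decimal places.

3.80

R₀ = Σ l(x) m(x):
  age 1: 0.594 × 3.0 = 1.7820
  age 2: 0.362 × 2.5 = 0.9050
  age 3: 0.192 × 5.8 = 1.1136
R₀ = 1.7820 + 0.9050 + 1.1136 = 3.8006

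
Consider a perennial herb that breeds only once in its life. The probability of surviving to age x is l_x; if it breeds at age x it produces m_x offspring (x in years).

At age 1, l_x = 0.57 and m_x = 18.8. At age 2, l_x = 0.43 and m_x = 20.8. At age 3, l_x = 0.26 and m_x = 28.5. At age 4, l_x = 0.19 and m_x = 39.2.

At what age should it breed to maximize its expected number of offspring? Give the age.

1

Expected offspring if breeding at age x = l_x × m_x:
  age 1: 0.57 × 18.8 = 10.716
  age 2: 0.43 × 20.8 = 8.944
  age 3: 0.26 × 28.5 = 7.410
  age 4: 0.19 × 39.2 = 7.448
Maximum at age 1 (10.716).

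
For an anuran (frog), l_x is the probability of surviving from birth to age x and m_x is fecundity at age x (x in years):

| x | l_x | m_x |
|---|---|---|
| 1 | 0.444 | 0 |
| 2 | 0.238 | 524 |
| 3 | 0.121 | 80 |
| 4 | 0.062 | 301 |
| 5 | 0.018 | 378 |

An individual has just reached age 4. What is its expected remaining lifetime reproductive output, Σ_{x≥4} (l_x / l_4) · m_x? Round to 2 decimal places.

l_4 = 0.062. Conditional survival from age 4 to x is l_x / l_4.
  x=4: (0.062/0.062) × 301 = 301.0000
  x=5: (0.018/0.062) × 378 = 109.7419
Sum = 301.0000 + 109.7419 = 410.7419

410.74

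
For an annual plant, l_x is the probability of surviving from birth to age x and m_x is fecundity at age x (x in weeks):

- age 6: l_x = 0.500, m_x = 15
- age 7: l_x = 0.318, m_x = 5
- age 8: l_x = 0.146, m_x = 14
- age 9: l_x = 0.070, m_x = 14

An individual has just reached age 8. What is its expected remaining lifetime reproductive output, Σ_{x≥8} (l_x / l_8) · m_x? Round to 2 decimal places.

l_8 = 0.146. Conditional survival from age 8 to x is l_x / l_8.
  x=8: (0.146/0.146) × 14 = 14.0000
  x=9: (0.070/0.146) × 14 = 6.7123
Sum = 14.0000 + 6.7123 = 20.7123

20.71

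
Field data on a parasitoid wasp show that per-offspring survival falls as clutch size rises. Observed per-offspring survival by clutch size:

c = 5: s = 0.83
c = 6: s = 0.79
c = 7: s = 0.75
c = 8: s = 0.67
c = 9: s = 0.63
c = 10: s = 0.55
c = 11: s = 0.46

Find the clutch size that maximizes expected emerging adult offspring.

9

Expected emerging adult offspring = c × s(c):
  c=5: 5 × 0.83 = 4.150
  c=6: 6 × 0.79 = 4.740
  c=7: 7 × 0.75 = 5.250
  c=8: 8 × 0.67 = 5.360
  c=9: 9 × 0.63 = 5.670
  c=10: 10 × 0.55 = 5.500
  c=11: 11 × 0.46 = 5.060
Maximum at c = 9 (5.670 emerging adult offspring).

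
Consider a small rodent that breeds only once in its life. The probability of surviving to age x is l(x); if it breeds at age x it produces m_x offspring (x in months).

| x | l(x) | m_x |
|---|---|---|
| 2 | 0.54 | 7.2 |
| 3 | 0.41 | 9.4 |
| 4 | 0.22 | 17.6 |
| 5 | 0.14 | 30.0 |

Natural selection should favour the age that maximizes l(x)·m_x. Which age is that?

Expected offspring if breeding at age x = l(x) × m_x:
  age 2: 0.54 × 7.2 = 3.888
  age 3: 0.41 × 9.4 = 3.854
  age 4: 0.22 × 17.6 = 3.872
  age 5: 0.14 × 30.0 = 4.200
Maximum at age 5 (4.200).

5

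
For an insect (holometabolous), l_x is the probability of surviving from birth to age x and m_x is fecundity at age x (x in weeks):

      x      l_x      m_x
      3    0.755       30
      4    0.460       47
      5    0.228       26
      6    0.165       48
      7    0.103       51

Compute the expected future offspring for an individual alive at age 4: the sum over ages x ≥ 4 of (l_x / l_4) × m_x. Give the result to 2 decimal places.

88.52

l_4 = 0.460. Conditional survival from age 4 to x is l_x / l_4.
  x=4: (0.460/0.460) × 47 = 47.0000
  x=5: (0.228/0.460) × 26 = 12.8870
  x=6: (0.165/0.460) × 48 = 17.2174
  x=7: (0.103/0.460) × 51 = 11.4196
Sum = 47.0000 + 12.8870 + 17.2174 + 11.4196 = 88.5239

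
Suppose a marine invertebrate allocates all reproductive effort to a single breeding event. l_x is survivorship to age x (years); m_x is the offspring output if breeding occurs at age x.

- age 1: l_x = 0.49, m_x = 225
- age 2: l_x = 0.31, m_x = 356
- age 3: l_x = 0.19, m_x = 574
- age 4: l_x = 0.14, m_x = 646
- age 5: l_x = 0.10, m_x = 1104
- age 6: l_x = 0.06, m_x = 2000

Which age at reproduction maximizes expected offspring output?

Expected offspring if breeding at age x = l_x × m_x:
  age 1: 0.49 × 225 = 110.250
  age 2: 0.31 × 356 = 110.360
  age 3: 0.19 × 574 = 109.060
  age 4: 0.14 × 646 = 90.440
  age 5: 0.10 × 1104 = 110.400
  age 6: 0.06 × 2000 = 120.000
Maximum at age 6 (120.000).

6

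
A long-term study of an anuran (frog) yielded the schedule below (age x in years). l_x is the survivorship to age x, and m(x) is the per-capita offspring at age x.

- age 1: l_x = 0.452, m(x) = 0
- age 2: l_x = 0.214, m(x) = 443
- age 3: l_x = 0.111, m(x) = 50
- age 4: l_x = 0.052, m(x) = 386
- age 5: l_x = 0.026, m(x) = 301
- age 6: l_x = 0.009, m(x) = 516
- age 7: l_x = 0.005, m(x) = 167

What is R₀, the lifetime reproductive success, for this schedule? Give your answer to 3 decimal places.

133.729

R₀ = Σ l_x m(x):
  age 1: 0.452 × 0 = 0.0000
  age 2: 0.214 × 443 = 94.8020
  age 3: 0.111 × 50 = 5.5500
  age 4: 0.052 × 386 = 20.0720
  age 5: 0.026 × 301 = 7.8260
  age 6: 0.009 × 516 = 4.6440
  age 7: 0.005 × 167 = 0.8350
R₀ = 0.0000 + 94.8020 + 5.5500 + 20.0720 + 7.8260 + 4.6440 + 0.8350 = 133.7290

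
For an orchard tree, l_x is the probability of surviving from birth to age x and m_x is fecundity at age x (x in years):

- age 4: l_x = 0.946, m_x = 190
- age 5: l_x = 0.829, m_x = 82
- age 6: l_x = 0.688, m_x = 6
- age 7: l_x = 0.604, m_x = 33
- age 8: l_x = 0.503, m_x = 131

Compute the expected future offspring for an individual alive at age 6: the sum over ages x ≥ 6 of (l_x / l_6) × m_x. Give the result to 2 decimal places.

l_6 = 0.688. Conditional survival from age 6 to x is l_x / l_6.
  x=6: (0.688/0.688) × 6 = 6.0000
  x=7: (0.604/0.688) × 33 = 28.9709
  x=8: (0.503/0.688) × 131 = 95.7747
Sum = 6.0000 + 28.9709 + 95.7747 = 130.7456

130.75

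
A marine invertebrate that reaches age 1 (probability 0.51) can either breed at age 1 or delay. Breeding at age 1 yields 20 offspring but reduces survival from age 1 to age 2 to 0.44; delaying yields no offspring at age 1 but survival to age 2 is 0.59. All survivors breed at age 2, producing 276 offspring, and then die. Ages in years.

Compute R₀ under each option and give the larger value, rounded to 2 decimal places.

breed at age 1: R₀ = 0.51 × (20 + 0.44 × 276) = 0.51 × 141.4400 = 72.1344
delay to age 2: R₀ = 0.51 × (0.59 × 276) = 0.51 × 162.8400 = 83.0484
Higher: delay to age 2 (83.0484).

83.05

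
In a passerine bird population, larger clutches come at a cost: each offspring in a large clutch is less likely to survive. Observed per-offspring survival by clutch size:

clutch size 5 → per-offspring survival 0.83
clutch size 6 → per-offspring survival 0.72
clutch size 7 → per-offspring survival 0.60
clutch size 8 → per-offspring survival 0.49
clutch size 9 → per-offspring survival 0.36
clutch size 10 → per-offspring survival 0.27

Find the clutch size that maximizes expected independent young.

6

Expected independent young = c × s(c):
  c=5: 5 × 0.83 = 4.150
  c=6: 6 × 0.72 = 4.320
  c=7: 7 × 0.60 = 4.200
  c=8: 8 × 0.49 = 3.920
  c=9: 9 × 0.36 = 3.240
  c=10: 10 × 0.27 = 2.700
Maximum at c = 6 (4.320 independent young).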